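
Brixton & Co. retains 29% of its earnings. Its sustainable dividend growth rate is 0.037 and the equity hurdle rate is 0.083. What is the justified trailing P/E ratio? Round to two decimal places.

Payout ratio b = 1 − 0.29 = 0.71.
Justified trailing P/E = b(1+g)/(r−g) = 0.71×(1+0.037)/(0.083−0.037) = 16.0059

16.01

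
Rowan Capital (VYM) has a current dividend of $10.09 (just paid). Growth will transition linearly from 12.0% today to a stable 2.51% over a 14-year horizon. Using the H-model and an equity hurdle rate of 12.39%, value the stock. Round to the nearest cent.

$172.53

H-model: P₀ = D₀[(1+g_L) + H(g_S−g_L)]/(r−g_L), with H = 14/2 = 7.
P₀ = 10.09 × [(1+0.0251) + 7×(0.12−0.0251)] / (0.1239−0.0251)
   = 10.09 × 1.6894 / 0.0988 = 172.5308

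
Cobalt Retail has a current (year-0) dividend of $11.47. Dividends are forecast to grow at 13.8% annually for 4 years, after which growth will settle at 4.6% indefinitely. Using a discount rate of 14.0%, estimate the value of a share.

Two-stage DDM. Project D₁…D_4 at 0.138, terminal growth 0.046, discount at r = 0.14.
D_1 = 13.0529
D_2 = 14.8542
D_3 = 16.9040
D_4 = 19.2368
Terminal value at t=4: TV = D_5/(r−g) = 20.1217/(0.14−0.046) = 214.0604
P₀ = 13.0529/(1+0.14)^1 + 14.8542/(1+0.14)^2 + 16.9040/(1+0.14)^3 + 19.2368/(1+0.14)^4 + 214.0604/(1+0.14)^4 = 172.4201

$172.42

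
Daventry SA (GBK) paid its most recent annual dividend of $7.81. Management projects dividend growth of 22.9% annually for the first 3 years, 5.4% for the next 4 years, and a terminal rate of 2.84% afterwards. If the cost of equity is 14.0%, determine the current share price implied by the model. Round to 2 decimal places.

Three-stage DDM. Project D₁…D_7; terminal Gordon value at t=7 with g = 0.0284; discount at r = 0.14.
D_1 = 9.5985
D_2 = 11.7965
D_3 = 14.4980
D_4 = 15.2808
D_5 = 16.1060
D_6 = 16.9757
D_7 = 17.8924
TV_7 = 18.4006/(0.14−0.0284) = 164.8796
P₀ = Σ Dₜ/(1+r)ᵗ + TV_7/(1+r)^7 = 125.4714

$125.47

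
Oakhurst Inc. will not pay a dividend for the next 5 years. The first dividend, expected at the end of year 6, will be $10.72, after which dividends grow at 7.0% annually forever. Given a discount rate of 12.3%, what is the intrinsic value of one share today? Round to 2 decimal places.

Deferred-dividend DDM. At t=5 the remaining stream is a growing perpetuity with first payment D_6 = 10.72.
V_5 = D_6/(r−g) = 10.72/(0.123−0.07) = 202.2642
P₀ = V_5/(1+r)^5 = 202.2642/(1+0.123)^5 = 113.2453

$113.25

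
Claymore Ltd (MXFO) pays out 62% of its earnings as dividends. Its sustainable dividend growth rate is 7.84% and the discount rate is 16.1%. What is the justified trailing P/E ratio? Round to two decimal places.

Justified trailing P/E = b(1+g)/(r−g) = 0.62×(1+0.0784)/(0.161−0.0784) = 8.0945

8.09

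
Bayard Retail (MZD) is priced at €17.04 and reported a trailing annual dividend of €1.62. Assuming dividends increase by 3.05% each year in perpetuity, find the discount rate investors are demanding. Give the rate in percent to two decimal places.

12.85%

Rearranging the constant-growth DDM: r = D₁/P₀ + g.
D₁ = 1.62 × (1 + 0.0305) = 1.6694.
r = 1.6694 / 17.04 + 0.0305 = 0.09797 + 0.0305 = 0.12847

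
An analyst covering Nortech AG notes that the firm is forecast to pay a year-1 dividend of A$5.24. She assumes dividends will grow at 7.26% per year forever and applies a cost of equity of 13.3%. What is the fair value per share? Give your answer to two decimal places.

A$86.75

Gordon growth model: P₀ = D₁/(r − g), with D₁ = 5.24 given directly.
P₀ = 5.2400 / (0.133 − 0.0726) = 5.2400 / 0.0604 = 86.7550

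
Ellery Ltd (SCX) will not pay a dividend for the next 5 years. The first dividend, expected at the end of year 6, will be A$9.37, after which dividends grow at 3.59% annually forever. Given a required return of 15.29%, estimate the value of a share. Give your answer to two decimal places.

A$39.32

Deferred-dividend DDM. At t=5 the remaining stream is a growing perpetuity with first payment D_6 = 9.37.
V_5 = D_6/(r−g) = 9.37/(0.1529−0.0359) = 80.0855
P₀ = V_5/(1+r)^5 = 80.0855/(1+0.1529)^5 = 39.3184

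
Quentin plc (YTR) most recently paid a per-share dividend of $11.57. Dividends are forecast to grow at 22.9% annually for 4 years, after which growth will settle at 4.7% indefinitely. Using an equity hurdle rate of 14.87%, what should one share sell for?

$211.03

Two-stage DDM. Project D₁…D_4 at 0.229, terminal growth 0.047, discount at r = 0.1487.
D_1 = 14.2195
D_2 = 17.4758
D_3 = 21.4778
D_4 = 26.3962
Terminal value at t=4: TV = D_5/(r−g) = 27.6368/(0.1487−0.047) = 271.7482
P₀ = 14.2195/(1+0.1487)^1 + 17.4758/(1+0.1487)^2 + 21.4778/(1+0.1487)^3 + 26.3962/(1+0.1487)^4 + 271.7482/(1+0.1487)^4 = 211.0309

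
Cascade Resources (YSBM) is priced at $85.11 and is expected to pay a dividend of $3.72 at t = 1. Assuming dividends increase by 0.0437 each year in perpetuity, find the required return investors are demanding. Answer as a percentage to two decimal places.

Rearranging the constant-growth DDM: r = D₁/P₀ + g.
r = 3.7200 / 85.11 + 0.0437 = 0.04371 + 0.0437 = 0.08741

8.74%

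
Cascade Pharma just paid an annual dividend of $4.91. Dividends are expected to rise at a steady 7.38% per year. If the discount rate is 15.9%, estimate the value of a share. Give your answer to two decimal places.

$61.88

Gordon growth model: P₀ = D₁/(r − g). D₁ = 4.91 × (1 + 0.0738) = 5.2724.
P₀ = 5.2724 / (0.159 − 0.0738) = 5.2724 / 0.0852 = 61.8821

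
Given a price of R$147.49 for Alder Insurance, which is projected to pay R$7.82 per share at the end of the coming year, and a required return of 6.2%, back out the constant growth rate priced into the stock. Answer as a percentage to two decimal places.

From P₀ = D₁/(r − g), the implied growth is g = r − D₁/P₀.
g = 0.062 − 7.82/147.49 = 0.062 − 0.05302 = 0.00898

0.90%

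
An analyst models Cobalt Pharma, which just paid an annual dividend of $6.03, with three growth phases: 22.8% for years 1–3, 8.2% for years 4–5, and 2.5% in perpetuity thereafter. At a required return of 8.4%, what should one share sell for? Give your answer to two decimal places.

Three-stage DDM. Project D₁…D_5; terminal Gordon value at t=5 with g = 0.025; discount at r = 0.084.
D_1 = 7.4048
D_2 = 9.0931
D_3 = 11.1664
D_4 = 12.0820
D_5 = 13.0727
TV_5 = 13.3996/(0.084−0.025) = 227.1113
P₀ = Σ Dₜ/(1+r)ᵗ + TV_5/(1+r)^5 = 192.5577

$192.56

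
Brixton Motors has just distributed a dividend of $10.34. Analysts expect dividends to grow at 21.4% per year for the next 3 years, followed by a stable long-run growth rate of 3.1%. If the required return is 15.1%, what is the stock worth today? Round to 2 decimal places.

Two-stage DDM. Project D₁…D_3 at 0.214, terminal growth 0.031, discount at r = 0.151.
D_1 = 12.5528
D_2 = 15.2391
D_3 = 18.5002
Terminal value at t=3: TV = D_4/(r−g) = 19.0737/(0.151−0.031) = 158.9476
P₀ = 12.5528/(1+0.151)^1 + 15.2391/(1+0.151)^2 + 18.5002/(1+0.151)^3 + 158.9476/(1+0.151)^3 = 138.7798

$138.78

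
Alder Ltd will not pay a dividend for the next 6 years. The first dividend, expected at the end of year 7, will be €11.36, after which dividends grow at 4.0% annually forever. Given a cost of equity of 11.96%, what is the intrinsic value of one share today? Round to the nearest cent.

€72.46

Deferred-dividend DDM. At t=6 the remaining stream is a growing perpetuity with first payment D_7 = 11.36.
V_6 = D_7/(r−g) = 11.36/(0.1196−0.04) = 142.7136
P₀ = V_6/(1+r)^6 = 142.7136/(1+0.1196)^6 = 72.4583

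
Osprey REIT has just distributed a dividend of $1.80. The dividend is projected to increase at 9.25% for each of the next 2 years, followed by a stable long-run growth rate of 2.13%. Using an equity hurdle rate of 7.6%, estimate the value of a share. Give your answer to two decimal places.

$38.33

Two-stage DDM. Project D₁…D_2 at 0.0925, terminal growth 0.0213, discount at r = 0.076.
D_1 = 1.9665
D_2 = 2.1484
Terminal value at t=2: TV = D_3/(r−g) = 2.1942/(0.076−0.0213) = 40.1127
P₀ = 1.9665/(1+0.076)^1 + 2.1484/(1+0.076)^2 + 40.1127/(1+0.076)^2 = 38.3295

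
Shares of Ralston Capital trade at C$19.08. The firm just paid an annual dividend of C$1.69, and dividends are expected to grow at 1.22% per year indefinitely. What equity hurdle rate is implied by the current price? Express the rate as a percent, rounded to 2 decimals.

10.19%

Rearranging the constant-growth DDM: r = D₁/P₀ + g.
D₁ = 1.69 × (1 + 0.0122) = 1.7106.
r = 1.7106 / 19.08 + 0.0122 = 0.08966 + 0.0122 = 0.10186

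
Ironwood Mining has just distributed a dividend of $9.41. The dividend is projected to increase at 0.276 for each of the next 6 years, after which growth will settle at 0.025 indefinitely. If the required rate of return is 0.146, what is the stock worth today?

$235.52

Two-stage DDM. Project D₁…D_6 at 0.276, terminal growth 0.025, discount at r = 0.146.
D_1 = 12.0072
D_2 = 15.3211
D_3 = 19.5498
D_4 = 24.9455
D_5 = 31.8305
D_6 = 40.6157
Terminal value at t=6: TV = D_7/(r−g) = 41.6311/(0.146−0.025) = 344.0584
P₀ = 12.0072/(1+0.146)^1 + 15.3211/(1+0.146)^2 + 19.5498/(1+0.146)^3 + 24.9455/(1+0.146)^4 + 31.8305/(1+0.146)^5 + 40.6157/(1+0.146)^6 + 344.0584/(1+0.146)^6 = 235.5177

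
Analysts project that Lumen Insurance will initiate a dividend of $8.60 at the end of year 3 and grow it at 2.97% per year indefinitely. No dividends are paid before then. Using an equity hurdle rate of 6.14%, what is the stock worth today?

Deferred-dividend DDM. At t=2 the remaining stream is a growing perpetuity with first payment D_3 = 8.60.
V_2 = D_3/(r−g) = 8.60/(0.0614−0.0297) = 271.2934
P₀ = V_2/(1+r)^2 = 271.2934/(1+0.0614)^2 = 240.8136

$240.81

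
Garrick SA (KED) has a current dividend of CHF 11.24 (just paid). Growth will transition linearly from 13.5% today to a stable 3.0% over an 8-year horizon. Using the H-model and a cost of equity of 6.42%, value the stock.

CHF 476.55

H-model: P₀ = D₀[(1+g_L) + H(g_S−g_L)]/(r−g_L), with H = 8/2 = 4.
P₀ = 11.24 × [(1+0.03) + 4×(0.135−0.03)] / (0.0642−0.03)
   = 11.24 × 1.4500 / 0.0342 = 476.5497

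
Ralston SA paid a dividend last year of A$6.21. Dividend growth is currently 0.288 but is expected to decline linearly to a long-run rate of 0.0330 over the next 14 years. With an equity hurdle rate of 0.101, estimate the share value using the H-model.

A$257.35

H-model: P₀ = D₀[(1+g_L) + H(g_S−g_L)]/(r−g_L), with H = 14/2 = 7.
P₀ = 6.21 × [(1+0.033) + 7×(0.288−0.033)] / (0.101−0.033)
   = 6.21 × 2.8180 / 0.068 = 257.3497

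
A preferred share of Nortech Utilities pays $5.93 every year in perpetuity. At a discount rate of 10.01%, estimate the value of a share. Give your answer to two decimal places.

Zero-growth DDM (perpetuity): P₀ = D/r = 5.93 / 0.1001 = 59.2408

$59.24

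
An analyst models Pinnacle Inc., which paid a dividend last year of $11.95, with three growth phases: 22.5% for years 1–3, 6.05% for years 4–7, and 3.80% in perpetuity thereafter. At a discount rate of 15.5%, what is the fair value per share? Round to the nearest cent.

$176.55

Three-stage DDM. Project D₁…D_7; terminal Gordon value at t=7 with g = 0.038; discount at r = 0.155.
D_1 = 14.6387
D_2 = 17.9325
D_3 = 21.9673
D_4 = 23.2963
D_5 = 24.7057
D_6 = 26.2004
D_7 = 27.7855
TV_7 = 28.8414/(0.155−0.038) = 246.5076
P₀ = Σ Dₜ/(1+r)ᵗ + TV_7/(1+r)^7 = 176.5524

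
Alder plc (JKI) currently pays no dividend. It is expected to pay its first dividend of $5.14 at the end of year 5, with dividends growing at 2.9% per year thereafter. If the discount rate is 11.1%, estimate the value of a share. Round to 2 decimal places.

$41.14

Deferred-dividend DDM. At t=4 the remaining stream is a growing perpetuity with first payment D_5 = 5.14.
V_4 = D_5/(r−g) = 5.14/(0.111−0.029) = 62.6829
P₀ = V_4/(1+r)^4 = 62.6829/(1+0.111)^4 = 41.1427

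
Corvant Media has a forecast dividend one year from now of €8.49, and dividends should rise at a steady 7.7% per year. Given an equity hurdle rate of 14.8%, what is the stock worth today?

€119.58

Gordon growth model: P₀ = D₁/(r − g), with D₁ = 8.49 given directly.
P₀ = 8.4900 / (0.148 − 0.077) = 8.4900 / 0.071 = 119.5775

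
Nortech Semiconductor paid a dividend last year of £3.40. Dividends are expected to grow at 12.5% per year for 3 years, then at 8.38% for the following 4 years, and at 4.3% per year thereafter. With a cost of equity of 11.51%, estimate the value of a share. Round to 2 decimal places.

Three-stage DDM. Project D₁…D_7; terminal Gordon value at t=7 with g = 0.043; discount at r = 0.1151.
D_1 = 3.8250
D_2 = 4.3031
D_3 = 4.8410
D_4 = 5.2467
D_5 = 5.6864
D_6 = 6.1629
D_7 = 6.6793
TV_7 = 6.9665/(0.1151−0.043) = 96.6234
P₀ = Σ Dₜ/(1+r)ᵗ + TV_7/(1+r)^7 = 68.4645

£68.46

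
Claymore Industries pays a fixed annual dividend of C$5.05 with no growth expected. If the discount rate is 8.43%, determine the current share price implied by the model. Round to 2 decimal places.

C$59.91

Zero-growth DDM (perpetuity): P₀ = D/r = 5.05 / 0.0843 = 59.9051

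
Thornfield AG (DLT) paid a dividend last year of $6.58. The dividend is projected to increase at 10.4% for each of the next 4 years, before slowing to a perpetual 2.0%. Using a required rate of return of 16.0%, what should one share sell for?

Two-stage DDM. Project D₁…D_4 at 0.104, terminal growth 0.02, discount at r = 0.16.
D_1 = 7.2643
D_2 = 8.0198
D_3 = 8.8539
D_4 = 9.7747
Terminal value at t=4: TV = D_5/(r−g) = 9.9702/(0.16−0.02) = 71.2155
P₀ = 7.2643/(1+0.16)^1 + 8.0198/(1+0.16)^2 + 8.8539/(1+0.16)^3 + 9.7747/(1+0.16)^4 + 71.2155/(1+0.16)^4 = 62.6248

$62.62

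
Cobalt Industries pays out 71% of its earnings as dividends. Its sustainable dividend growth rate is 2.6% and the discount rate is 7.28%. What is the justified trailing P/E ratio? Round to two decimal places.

Justified trailing P/E = b(1+g)/(r−g) = 0.71×(1+0.026)/(0.0728−0.026) = 15.5654

15.57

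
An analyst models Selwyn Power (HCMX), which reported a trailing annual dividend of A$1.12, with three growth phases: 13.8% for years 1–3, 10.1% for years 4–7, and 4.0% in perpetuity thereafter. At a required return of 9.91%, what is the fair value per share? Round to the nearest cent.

A$30.63

Three-stage DDM. Project D₁…D_7; terminal Gordon value at t=7 with g = 0.04; discount at r = 0.0991.
D_1 = 1.2746
D_2 = 1.4504
D_3 = 1.6506
D_4 = 1.8173
D_5 = 2.0009
D_6 = 2.2030
D_7 = 2.4255
TV_7 = 2.5225/(0.0991−0.04) = 42.6815
P₀ = Σ Dₜ/(1+r)ᵗ + TV_7/(1+r)^7 = 30.6260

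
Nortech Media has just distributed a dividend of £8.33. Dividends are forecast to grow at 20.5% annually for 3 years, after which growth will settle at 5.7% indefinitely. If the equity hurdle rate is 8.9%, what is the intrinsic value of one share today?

Two-stage DDM. Project D₁…D_3 at 0.205, terminal growth 0.057, discount at r = 0.089.
D_1 = 10.0377
D_2 = 12.0954
D_3 = 14.5749
Terminal value at t=3: TV = D_4/(r−g) = 15.4057/(0.089−0.057) = 481.4278
P₀ = 10.0377/(1+0.089)^1 + 12.0954/(1+0.089)^2 + 14.5749/(1+0.089)^3 + 481.4278/(1+0.089)^3 = 403.4776

£403.48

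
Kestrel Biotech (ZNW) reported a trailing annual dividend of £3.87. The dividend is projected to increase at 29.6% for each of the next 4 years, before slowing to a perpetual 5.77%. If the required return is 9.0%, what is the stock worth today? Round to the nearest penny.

£277.58

Two-stage DDM. Project D₁…D_4 at 0.296, terminal growth 0.0577, discount at r = 0.09.
D_1 = 5.0155
D_2 = 6.5001
D_3 = 8.4241
D_4 = 10.9177
Terminal value at t=4: TV = D_5/(r−g) = 11.5476/(0.09−0.0577) = 357.5123
P₀ = 5.0155/(1+0.09)^1 + 6.5001/(1+0.09)^2 + 8.4241/(1+0.09)^3 + 10.9177/(1+0.09)^4 + 357.5123/(1+0.09)^4 = 277.5825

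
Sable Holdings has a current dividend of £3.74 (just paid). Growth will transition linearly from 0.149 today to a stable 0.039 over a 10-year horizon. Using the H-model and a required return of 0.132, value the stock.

H-model: P₀ = D₀[(1+g_L) + H(g_S−g_L)]/(r−g_L), with H = 10/2 = 5.
P₀ = 3.74 × [(1+0.039) + 5×(0.149−0.039)] / (0.132−0.039)
   = 3.74 × 1.5890 / 0.093 = 63.9017

£63.90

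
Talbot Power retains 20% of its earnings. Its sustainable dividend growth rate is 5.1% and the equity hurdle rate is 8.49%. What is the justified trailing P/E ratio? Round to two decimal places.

Payout ratio b = 1 − 0.20 = 0.80.
Justified trailing P/E = b(1+g)/(r−g) = 0.80×(1+0.051)/(0.0849−0.051) = 24.8024

24.80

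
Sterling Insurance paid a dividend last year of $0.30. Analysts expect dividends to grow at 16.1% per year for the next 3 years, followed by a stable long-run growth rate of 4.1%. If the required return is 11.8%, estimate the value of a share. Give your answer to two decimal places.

$5.51

Two-stage DDM. Project D₁…D_3 at 0.161, terminal growth 0.041, discount at r = 0.118.
D_1 = 0.3483
D_2 = 0.4044
D_3 = 0.4695
Terminal value at t=3: TV = D_4/(r−g) = 0.4887/(0.118−0.041) = 6.3471
P₀ = 0.3483/(1+0.118)^1 + 0.4044/(1+0.118)^2 + 0.4695/(1+0.118)^3 + 6.3471/(1+0.118)^3 = 5.5131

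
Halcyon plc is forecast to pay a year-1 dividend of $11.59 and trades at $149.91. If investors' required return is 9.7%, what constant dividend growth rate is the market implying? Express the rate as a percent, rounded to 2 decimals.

From P₀ = D₁/(r − g), the implied growth is g = r − D₁/P₀.
g = 0.097 − 11.59/149.91 = 0.097 − 0.07731 = 0.01969

1.97%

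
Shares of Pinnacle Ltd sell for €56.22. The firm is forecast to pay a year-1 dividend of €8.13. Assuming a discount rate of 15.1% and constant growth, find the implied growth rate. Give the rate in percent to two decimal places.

0.64%

From P₀ = D₁/(r − g), the implied growth is g = r − D₁/P₀.
g = 0.151 − 8.13/56.22 = 0.151 − 0.14461 = 0.00639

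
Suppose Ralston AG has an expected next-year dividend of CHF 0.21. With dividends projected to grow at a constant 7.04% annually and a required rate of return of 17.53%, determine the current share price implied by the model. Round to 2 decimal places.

Gordon growth model: P₀ = D₁/(r − g), with D₁ = 0.21 given directly.
P₀ = 0.2100 / (0.1753 − 0.0704) = 0.2100 / 0.1049 = 2.0019

CHF 2.00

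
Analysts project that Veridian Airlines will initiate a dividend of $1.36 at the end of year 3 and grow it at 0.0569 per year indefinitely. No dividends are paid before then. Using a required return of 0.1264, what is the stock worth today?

$15.42

Deferred-dividend DDM. At t=2 the remaining stream is a growing perpetuity with first payment D_3 = 1.36.
V_2 = D_3/(r−g) = 1.36/(0.1264−0.0569) = 19.5683
P₀ = V_2/(1+r)^2 = 19.5683/(1+0.1264)^2 = 15.4230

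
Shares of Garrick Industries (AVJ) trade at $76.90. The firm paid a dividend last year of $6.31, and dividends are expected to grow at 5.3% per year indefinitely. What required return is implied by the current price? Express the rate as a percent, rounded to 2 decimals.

Rearranging the constant-growth DDM: r = D₁/P₀ + g.
D₁ = 6.31 × (1 + 0.053) = 6.6444.
r = 6.6444 / 76.90 + 0.053 = 0.08640 + 0.053 = 0.13940

13.94%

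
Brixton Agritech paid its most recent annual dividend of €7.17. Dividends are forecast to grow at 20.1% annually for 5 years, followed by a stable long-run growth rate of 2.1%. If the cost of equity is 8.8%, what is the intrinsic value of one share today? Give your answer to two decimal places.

€227.77

Two-stage DDM. Project D₁…D_5 at 0.201, terminal growth 0.021, discount at r = 0.088.
D_1 = 8.6112
D_2 = 10.3420
D_3 = 12.4208
D_4 = 14.9173
D_5 = 17.9157
Terminal value at t=5: TV = D_6/(r−g) = 18.2919/(0.088−0.021) = 273.0141
P₀ = 8.6112/(1+0.088)^1 + 10.3420/(1+0.088)^2 + 12.4208/(1+0.088)^3 + 14.9173/(1+0.088)^4 + 17.9157/(1+0.088)^5 + 273.0141/(1+0.088)^5 = 227.7700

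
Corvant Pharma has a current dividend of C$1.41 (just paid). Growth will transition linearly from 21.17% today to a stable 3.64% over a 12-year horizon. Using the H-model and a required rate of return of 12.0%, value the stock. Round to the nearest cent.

C$35.22

H-model: P₀ = D₀[(1+g_L) + H(g_S−g_L)]/(r−g_L), with H = 12/2 = 6.
P₀ = 1.41 × [(1+0.0364) + 6×(0.2117−0.0364)] / (0.12−0.0364)
   = 1.41 × 2.0882 / 0.0836 = 35.2196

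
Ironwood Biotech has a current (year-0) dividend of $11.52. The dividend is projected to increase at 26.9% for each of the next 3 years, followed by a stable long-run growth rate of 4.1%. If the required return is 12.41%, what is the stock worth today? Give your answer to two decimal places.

Two-stage DDM. Project D₁…D_3 at 0.269, terminal growth 0.041, discount at r = 0.1241.
D_1 = 14.6189
D_2 = 18.5514
D_3 = 23.5417
Terminal value at t=3: TV = D_4/(r−g) = 24.5069/(0.1241−0.041) = 294.9083
P₀ = 14.6189/(1+0.1241)^1 + 18.5514/(1+0.1241)^2 + 23.5417/(1+0.1241)^3 + 294.9083/(1+0.1241)^3 = 251.8816

$251.88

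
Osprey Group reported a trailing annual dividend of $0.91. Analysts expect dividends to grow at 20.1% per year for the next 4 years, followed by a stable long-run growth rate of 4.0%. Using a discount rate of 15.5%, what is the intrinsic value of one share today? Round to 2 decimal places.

$13.64

Two-stage DDM. Project D₁…D_4 at 0.201, terminal growth 0.04, discount at r = 0.155.
D_1 = 1.0929
D_2 = 1.3126
D_3 = 1.5764
D_4 = 1.8933
Terminal value at t=4: TV = D_5/(r−g) = 1.9690/(0.155−0.04) = 17.1218
P₀ = 1.0929/(1+0.155)^1 + 1.3126/(1+0.155)^2 + 1.5764/(1+0.155)^3 + 1.8933/(1+0.155)^4 + 17.1218/(1+0.155)^4 = 13.6382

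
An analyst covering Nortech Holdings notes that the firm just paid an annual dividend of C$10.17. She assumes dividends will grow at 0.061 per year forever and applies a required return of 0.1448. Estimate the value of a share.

C$128.76

Gordon growth model: P₀ = D₁/(r − g). D₁ = 10.17 × (1 + 0.061) = 10.7904.
P₀ = 10.7904 / (0.1448 − 0.061) = 10.7904 / 0.0838 = 128.7634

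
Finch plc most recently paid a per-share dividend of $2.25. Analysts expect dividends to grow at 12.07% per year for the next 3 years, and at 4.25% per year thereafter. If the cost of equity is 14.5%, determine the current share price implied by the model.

$27.93

Two-stage DDM. Project D₁…D_3 at 0.1207, terminal growth 0.0425, discount at r = 0.145.
D_1 = 2.5216
D_2 = 2.8259
D_3 = 3.1670
Terminal value at t=3: TV = D_4/(r−g) = 3.3016/(0.145−0.0425) = 32.2109
P₀ = 2.5216/(1+0.145)^1 + 2.8259/(1+0.145)^2 + 3.1670/(1+0.145)^3 + 32.2109/(1+0.145)^3 = 27.9254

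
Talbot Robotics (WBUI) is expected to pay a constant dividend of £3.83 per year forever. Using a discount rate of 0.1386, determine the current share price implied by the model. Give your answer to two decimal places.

Zero-growth DDM (perpetuity): P₀ = D/r = 3.83 / 0.1386 = 27.6335

£27.63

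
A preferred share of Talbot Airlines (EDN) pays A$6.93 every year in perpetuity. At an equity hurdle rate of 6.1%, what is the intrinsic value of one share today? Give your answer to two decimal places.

A$113.61

Zero-growth DDM (perpetuity): P₀ = D/r = 6.93 / 0.061 = 113.6066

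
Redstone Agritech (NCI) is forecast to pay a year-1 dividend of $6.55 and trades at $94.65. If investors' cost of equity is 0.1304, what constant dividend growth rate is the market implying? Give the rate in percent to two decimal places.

From P₀ = D₁/(r − g), the implied growth is g = r − D₁/P₀.
g = 0.1304 − 6.55/94.65 = 0.1304 − 0.06920 = 0.06120

6.12%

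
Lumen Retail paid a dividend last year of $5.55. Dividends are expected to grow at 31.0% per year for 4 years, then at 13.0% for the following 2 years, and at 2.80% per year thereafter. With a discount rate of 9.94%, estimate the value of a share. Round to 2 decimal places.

$228.56

Three-stage DDM. Project D₁…D_6; terminal Gordon value at t=6 with g = 0.028; discount at r = 0.0994.
D_1 = 7.2705
D_2 = 9.5244
D_3 = 12.4769
D_4 = 16.3447
D_5 = 18.4696
D_6 = 20.8706
TV_6 = 21.4550/(0.0994−0.028) = 300.4900
P₀ = Σ Dₜ/(1+r)ᵗ + TV_6/(1+r)^6 = 228.5646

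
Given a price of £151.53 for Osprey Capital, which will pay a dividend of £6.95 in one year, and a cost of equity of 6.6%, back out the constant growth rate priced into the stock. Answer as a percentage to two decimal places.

2.01%

From P₀ = D₁/(r − g), the implied growth is g = r − D₁/P₀.
g = 0.066 − 6.95/151.53 = 0.066 − 0.04587 = 0.02013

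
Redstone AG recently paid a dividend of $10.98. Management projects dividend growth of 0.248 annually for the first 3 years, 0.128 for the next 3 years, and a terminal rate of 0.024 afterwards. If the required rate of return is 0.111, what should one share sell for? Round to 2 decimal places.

$281.61

Three-stage DDM. Project D₁…D_6; terminal Gordon value at t=6 with g = 0.024; discount at r = 0.111.
D_1 = 13.7030
D_2 = 17.1014
D_3 = 21.3425
D_4 = 24.0744
D_5 = 27.1559
D_6 = 30.6319
TV_6 = 31.3670/(0.111−0.024) = 360.5405
P₀ = Σ Dₜ/(1+r)ᵗ + TV_6/(1+r)^6 = 281.6069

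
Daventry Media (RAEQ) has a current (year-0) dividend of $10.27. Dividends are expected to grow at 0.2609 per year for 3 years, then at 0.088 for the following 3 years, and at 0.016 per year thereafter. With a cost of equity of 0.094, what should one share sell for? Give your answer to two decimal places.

Three-stage DDM. Project D₁…D_6; terminal Gordon value at t=6 with g = 0.016; discount at r = 0.094.
D_1 = 12.9494
D_2 = 16.3280
D_3 = 20.5879
D_4 = 22.3997
D_5 = 24.3708
D_6 = 26.5155
TV_6 = 26.9397/(0.094−0.016) = 345.3808
P₀ = Σ Dₜ/(1+r)ᵗ + TV_6/(1+r)^6 = 289.3220

$289.32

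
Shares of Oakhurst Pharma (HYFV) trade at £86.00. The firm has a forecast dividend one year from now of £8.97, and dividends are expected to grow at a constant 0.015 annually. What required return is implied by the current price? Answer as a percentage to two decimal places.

11.93%

Rearranging the constant-growth DDM: r = D₁/P₀ + g.
r = 8.9700 / 86.00 + 0.015 = 0.10430 + 0.015 = 0.11930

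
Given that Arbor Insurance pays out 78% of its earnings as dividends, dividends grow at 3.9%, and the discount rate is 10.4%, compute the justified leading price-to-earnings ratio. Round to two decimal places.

12.00

Justified leading P/E = b/(r−g) = 0.78/(0.104−0.039) = 12.0000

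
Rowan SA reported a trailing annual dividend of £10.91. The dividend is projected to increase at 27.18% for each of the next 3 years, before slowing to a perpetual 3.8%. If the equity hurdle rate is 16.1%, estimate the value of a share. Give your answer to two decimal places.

£160.41

Two-stage DDM. Project D₁…D_3 at 0.2718, terminal growth 0.038, discount at r = 0.161.
D_1 = 13.8753
D_2 = 17.6467
D_3 = 22.4430
Terminal value at t=3: TV = D_4/(r−g) = 23.2959/(0.161−0.038) = 189.3972
P₀ = 13.8753/(1+0.161)^1 + 17.6467/(1+0.161)^2 + 22.4430/(1+0.161)^3 + 189.3972/(1+0.161)^3 = 160.4096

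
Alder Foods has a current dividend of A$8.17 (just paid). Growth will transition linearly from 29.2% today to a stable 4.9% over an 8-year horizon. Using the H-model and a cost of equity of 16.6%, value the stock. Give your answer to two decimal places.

H-model: P₀ = D₀[(1+g_L) + H(g_S−g_L)]/(r−g_L), with H = 8/2 = 4.
P₀ = 8.17 × [(1+0.049) + 4×(0.292−0.049)] / (0.166−0.049)
   = 8.17 × 2.0210 / 0.117 = 141.1245

A$141.12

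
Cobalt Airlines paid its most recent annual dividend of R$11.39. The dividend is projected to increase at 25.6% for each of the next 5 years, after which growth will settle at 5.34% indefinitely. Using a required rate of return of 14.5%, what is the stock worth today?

Two-stage DDM. Project D₁…D_5 at 0.256, terminal growth 0.0534, discount at r = 0.145.
D_1 = 14.3058
D_2 = 17.9681
D_3 = 22.5680
D_4 = 28.3454
D_5 = 35.6018
Terminal value at t=5: TV = D_6/(r−g) = 37.5029/(0.145−0.0534) = 409.4207
P₀ = 14.3058/(1+0.145)^1 + 17.9681/(1+0.145)^2 + 22.5680/(1+0.145)^3 + 28.3454/(1+0.145)^4 + 35.6018/(1+0.145)^5 + 409.4207/(1+0.145)^5 = 283.8532

R$283.85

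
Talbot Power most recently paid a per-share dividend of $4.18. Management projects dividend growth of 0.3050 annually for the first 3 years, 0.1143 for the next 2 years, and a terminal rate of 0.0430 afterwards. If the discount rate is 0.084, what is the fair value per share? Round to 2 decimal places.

$229.64

Three-stage DDM. Project D₁…D_5; terminal Gordon value at t=5 with g = 0.043; discount at r = 0.084.
D_1 = 5.4549
D_2 = 7.1186
D_3 = 9.2898
D_4 = 10.3517
D_5 = 11.5349
TV_5 = 12.0309/(0.084−0.043) = 293.4354
P₀ = Σ Dₜ/(1+r)ᵗ + TV_5/(1+r)^5 = 229.6370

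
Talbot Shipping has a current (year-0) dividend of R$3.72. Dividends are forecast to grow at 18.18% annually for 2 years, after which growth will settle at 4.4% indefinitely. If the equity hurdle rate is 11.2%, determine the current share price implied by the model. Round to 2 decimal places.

Two-stage DDM. Project D₁…D_2 at 0.1818, terminal growth 0.044, discount at r = 0.112.
D_1 = 4.3963
D_2 = 5.1955
Terminal value at t=2: TV = D_3/(r−g) = 5.4241/(0.112−0.044) = 79.7669
P₀ = 4.3963/(1+0.112)^1 + 5.1955/(1+0.112)^2 + 79.7669/(1+0.112)^2 = 72.6631

R$72.66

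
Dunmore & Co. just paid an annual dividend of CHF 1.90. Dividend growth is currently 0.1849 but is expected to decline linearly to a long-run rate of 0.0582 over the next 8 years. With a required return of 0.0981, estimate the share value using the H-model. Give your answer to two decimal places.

CHF 74.52

H-model: P₀ = D₀[(1+g_L) + H(g_S−g_L)]/(r−g_L), with H = 8/2 = 4.
P₀ = 1.90 × [(1+0.0582) + 4×(0.1849−0.0582)] / (0.0981−0.0582)
   = 1.90 × 1.5650 / 0.0399 = 74.5238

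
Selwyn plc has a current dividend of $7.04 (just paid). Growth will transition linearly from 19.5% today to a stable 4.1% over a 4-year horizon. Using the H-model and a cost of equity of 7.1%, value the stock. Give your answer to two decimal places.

$316.57

H-model: P₀ = D₀[(1+g_L) + H(g_S−g_L)]/(r−g_L), with H = 4/2 = 2.
P₀ = 7.04 × [(1+0.041) + 2×(0.195−0.041)] / (0.071−0.041)
   = 7.04 × 1.3490 / 0.03 = 316.5653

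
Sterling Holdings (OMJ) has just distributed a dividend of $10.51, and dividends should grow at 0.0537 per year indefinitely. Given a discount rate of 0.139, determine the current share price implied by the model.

$129.83

Gordon growth model: P₀ = D₁/(r − g). D₁ = 10.51 × (1 + 0.0537) = 11.0744.
P₀ = 11.0744 / (0.139 − 0.0537) = 11.0744 / 0.0853 = 129.8287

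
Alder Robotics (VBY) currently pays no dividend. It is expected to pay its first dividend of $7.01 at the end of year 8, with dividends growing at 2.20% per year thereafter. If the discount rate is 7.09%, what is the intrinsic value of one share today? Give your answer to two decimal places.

$88.75

Deferred-dividend DDM. At t=7 the remaining stream is a growing perpetuity with first payment D_8 = 7.01.
V_7 = D_8/(r−g) = 7.01/(0.0709−0.022) = 143.3538
P₀ = V_7/(1+r)^7 = 143.3538/(1+0.0709)^7 = 88.7497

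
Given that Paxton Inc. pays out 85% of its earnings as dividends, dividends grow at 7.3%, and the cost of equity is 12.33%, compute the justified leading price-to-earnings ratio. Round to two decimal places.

Justified leading P/E = b/(r−g) = 0.85/(0.1233−0.073) = 16.8986

16.90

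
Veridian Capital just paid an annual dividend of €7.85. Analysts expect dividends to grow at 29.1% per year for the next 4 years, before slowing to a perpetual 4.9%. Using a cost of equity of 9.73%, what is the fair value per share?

Two-stage DDM. Project D₁…D_4 at 0.291, terminal growth 0.049, discount at r = 0.0973.
D_1 = 10.1343
D_2 = 13.0834
D_3 = 16.8907
D_4 = 21.8059
Terminal value at t=4: TV = D_5/(r−g) = 22.8744/(0.0973−0.049) = 473.5905
P₀ = 10.1343/(1+0.0973)^1 + 13.0834/(1+0.0973)^2 + 16.8907/(1+0.0973)^3 + 21.8059/(1+0.0973)^4 + 473.5905/(1+0.0973)^4 = 374.5909

€374.59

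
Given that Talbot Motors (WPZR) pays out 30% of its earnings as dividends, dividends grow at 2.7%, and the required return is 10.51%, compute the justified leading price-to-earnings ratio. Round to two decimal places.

Justified leading P/E = b/(r−g) = 0.30/(0.1051−0.027) = 3.8412

3.84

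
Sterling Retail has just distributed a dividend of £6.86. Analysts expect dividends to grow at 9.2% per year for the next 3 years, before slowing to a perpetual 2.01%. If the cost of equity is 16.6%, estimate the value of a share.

£57.48

Two-stage DDM. Project D₁…D_3 at 0.092, terminal growth 0.0201, discount at r = 0.166.
D_1 = 7.4911
D_2 = 8.1803
D_3 = 8.9329
Terminal value at t=3: TV = D_4/(r−g) = 9.1124/(0.166−0.0201) = 62.4568
P₀ = 7.4911/(1+0.166)^1 + 8.1803/(1+0.166)^2 + 8.9329/(1+0.166)^3 + 62.4568/(1+0.166)^3 = 57.4754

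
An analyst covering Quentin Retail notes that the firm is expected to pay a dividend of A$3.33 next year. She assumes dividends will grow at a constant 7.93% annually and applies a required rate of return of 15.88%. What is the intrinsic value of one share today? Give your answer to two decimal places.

Gordon growth model: P₀ = D₁/(r − g), with D₁ = 3.33 given directly.
P₀ = 3.3300 / (0.1588 − 0.0793) = 3.3300 / 0.0795 = 41.8868

A$41.89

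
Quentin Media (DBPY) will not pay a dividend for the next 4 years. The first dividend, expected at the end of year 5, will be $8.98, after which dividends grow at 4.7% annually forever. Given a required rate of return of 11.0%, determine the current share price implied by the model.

Deferred-dividend DDM. At t=4 the remaining stream is a growing perpetuity with first payment D_5 = 8.98.
V_4 = D_5/(r−g) = 8.98/(0.11−0.047) = 142.5397
P₀ = V_4/(1+r)^4 = 142.5397/(1+0.11)^4 = 93.8953

$93.90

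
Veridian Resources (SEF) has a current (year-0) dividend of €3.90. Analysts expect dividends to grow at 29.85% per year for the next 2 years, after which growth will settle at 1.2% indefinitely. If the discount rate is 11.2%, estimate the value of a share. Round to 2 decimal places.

Two-stage DDM. Project D₁…D_2 at 0.2985, terminal growth 0.012, discount at r = 0.112.
D_1 = 5.0641
D_2 = 6.5758
Terminal value at t=2: TV = D_3/(r−g) = 6.6547/(0.112−0.012) = 66.5471
P₀ = 5.0641/(1+0.112)^1 + 6.5758/(1+0.112)^2 + 66.5471/(1+0.112)^2 = 63.6890

€63.69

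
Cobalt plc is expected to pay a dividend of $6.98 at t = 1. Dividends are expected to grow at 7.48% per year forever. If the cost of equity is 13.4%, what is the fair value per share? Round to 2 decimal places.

Gordon growth model: P₀ = D₁/(r − g), with D₁ = 6.98 given directly.
P₀ = 6.9800 / (0.134 − 0.0748) = 6.9800 / 0.0592 = 117.9054

$117.91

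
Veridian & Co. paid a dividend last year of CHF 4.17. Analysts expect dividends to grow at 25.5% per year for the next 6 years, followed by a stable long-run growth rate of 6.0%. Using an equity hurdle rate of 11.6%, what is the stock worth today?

CHF 198.13

Two-stage DDM. Project D₁…D_6 at 0.255, terminal growth 0.06, discount at r = 0.116.
D_1 = 5.2333
D_2 = 6.5679
D_3 = 8.2427
D_4 = 10.3445
D_5 = 12.9824
D_6 = 16.2929
Terminal value at t=6: TV = D_7/(r−g) = 17.2705/(0.116−0.06) = 308.4013
P₀ = 5.2333/(1+0.116)^1 + 6.5679/(1+0.116)^2 + 8.2427/(1+0.116)^3 + 10.3445/(1+0.116)^4 + 12.9824/(1+0.116)^5 + 16.2929/(1+0.116)^6 + 308.4013/(1+0.116)^6 = 198.1312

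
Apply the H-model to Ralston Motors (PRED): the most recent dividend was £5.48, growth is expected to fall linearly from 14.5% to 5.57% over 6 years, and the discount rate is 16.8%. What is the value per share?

£64.59

H-model: P₀ = D₀[(1+g_L) + H(g_S−g_L)]/(r−g_L), with H = 6/2 = 3.
P₀ = 5.48 × [(1+0.0557) + 3×(0.145−0.0557)] / (0.168−0.0557)
   = 5.48 × 1.3236 / 0.1123 = 64.5889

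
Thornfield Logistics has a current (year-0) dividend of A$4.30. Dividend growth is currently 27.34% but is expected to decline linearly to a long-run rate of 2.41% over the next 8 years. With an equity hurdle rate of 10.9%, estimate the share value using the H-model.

A$102.37

H-model: P₀ = D₀[(1+g_L) + H(g_S−g_L)]/(r−g_L), with H = 8/2 = 4.
P₀ = 4.30 × [(1+0.0241) + 4×(0.2734−0.0241)] / (0.109−0.0241)
   = 4.30 × 2.0213 / 0.0849 = 102.3744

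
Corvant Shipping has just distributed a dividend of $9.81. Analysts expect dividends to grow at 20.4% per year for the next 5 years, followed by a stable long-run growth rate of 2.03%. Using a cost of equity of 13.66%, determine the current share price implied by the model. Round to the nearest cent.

$173.29

Two-stage DDM. Project D₁…D_5 at 0.204, terminal growth 0.0203, discount at r = 0.1366.
D_1 = 11.8112
D_2 = 14.2207
D_3 = 17.1218
D_4 = 20.6146
D_5 = 24.8200
Terminal value at t=5: TV = D_6/(r−g) = 25.3238/(0.1366−0.0203) = 217.7457
P₀ = 11.8112/(1+0.1366)^1 + 14.2207/(1+0.1366)^2 + 17.1218/(1+0.1366)^3 + 20.6146/(1+0.1366)^4 + 24.8200/(1+0.1366)^5 + 217.7457/(1+0.1366)^5 = 173.2892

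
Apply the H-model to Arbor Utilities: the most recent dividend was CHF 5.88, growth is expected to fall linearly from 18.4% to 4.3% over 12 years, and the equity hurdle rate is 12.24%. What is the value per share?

H-model: P₀ = D₀[(1+g_L) + H(g_S−g_L)]/(r−g_L), with H = 12/2 = 6.
P₀ = 5.88 × [(1+0.043) + 6×(0.184−0.043)] / (0.1224−0.043)
   = 5.88 × 1.8890 / 0.0794 = 139.8907

CHF 139.89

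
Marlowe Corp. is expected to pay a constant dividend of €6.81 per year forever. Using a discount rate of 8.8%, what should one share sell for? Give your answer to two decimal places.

€77.39

Zero-growth DDM (perpetuity): P₀ = D/r = 6.81 / 0.088 = 77.3864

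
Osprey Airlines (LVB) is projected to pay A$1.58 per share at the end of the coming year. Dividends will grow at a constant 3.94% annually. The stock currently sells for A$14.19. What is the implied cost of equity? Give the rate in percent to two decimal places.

15.07%

Rearranging the constant-growth DDM: r = D₁/P₀ + g.
r = 1.5800 / 14.19 + 0.0394 = 0.11135 + 0.0394 = 0.15075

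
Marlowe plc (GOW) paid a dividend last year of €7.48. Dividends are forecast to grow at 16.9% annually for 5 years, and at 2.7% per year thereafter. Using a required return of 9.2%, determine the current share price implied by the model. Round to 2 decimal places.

€212.25

Two-stage DDM. Project D₁…D_5 at 0.169, terminal growth 0.027, discount at r = 0.092.
D_1 = 8.7441
D_2 = 10.2219
D_3 = 11.9494
D_4 = 13.9688
D_5 = 16.3295
Terminal value at t=5: TV = D_6/(r−g) = 16.7704/(0.092−0.027) = 258.0069
P₀ = 8.7441/(1+0.092)^1 + 10.2219/(1+0.092)^2 + 11.9494/(1+0.092)^3 + 13.9688/(1+0.092)^4 + 16.3295/(1+0.092)^5 + 258.0069/(1+0.092)^5 = 212.2526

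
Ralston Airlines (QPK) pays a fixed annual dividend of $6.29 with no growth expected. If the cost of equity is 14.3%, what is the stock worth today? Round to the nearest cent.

$43.99

Zero-growth DDM (perpetuity): P₀ = D/r = 6.29 / 0.143 = 43.9860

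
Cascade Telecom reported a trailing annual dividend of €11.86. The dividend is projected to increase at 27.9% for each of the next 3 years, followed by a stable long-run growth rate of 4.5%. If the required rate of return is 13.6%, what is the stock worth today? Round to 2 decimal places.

€239.69

Two-stage DDM. Project D₁…D_3 at 0.279, terminal growth 0.045, discount at r = 0.136.
D_1 = 15.1689
D_2 = 19.4011
D_3 = 24.8140
Terminal value at t=3: TV = D_4/(r−g) = 25.9306/(0.136−0.045) = 284.9517
P₀ = 15.1689/(1+0.136)^1 + 19.4011/(1+0.136)^2 + 24.8140/(1+0.136)^3 + 284.9517/(1+0.136)^3 = 239.6862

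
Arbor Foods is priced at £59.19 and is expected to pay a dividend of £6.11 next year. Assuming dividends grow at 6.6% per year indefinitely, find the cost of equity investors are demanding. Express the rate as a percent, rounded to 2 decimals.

16.92%

Rearranging the constant-growth DDM: r = D₁/P₀ + g.
r = 6.1100 / 59.19 + 0.066 = 0.10323 + 0.066 = 0.16923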